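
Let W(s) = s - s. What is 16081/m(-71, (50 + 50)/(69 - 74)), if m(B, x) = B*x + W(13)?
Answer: 16081/1420 ≈ 11.325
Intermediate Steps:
W(s) = 0
m(B, x) = B*x (m(B, x) = B*x + 0 = B*x)
16081/m(-71, (50 + 50)/(69 - 74)) = 16081/((-71*(50 + 50)/(69 - 74))) = 16081/((-7100/(-5))) = 16081/((-7100*(-1)/5)) = 16081/((-71*(-20))) = 16081/1420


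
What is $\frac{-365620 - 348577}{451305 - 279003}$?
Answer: $- \frac{714197}{172302} \approx -4.145$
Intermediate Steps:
$\frac{-365620 - 348577}{451305 - 279003} = - \frac{714197}{172302}$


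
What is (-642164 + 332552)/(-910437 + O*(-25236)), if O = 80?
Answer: 103204/976439 ≈ 0.10569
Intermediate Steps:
(-642164 + 332552)/(-910437 + O*(-25236)) = (-642164 + 332552)/(-910437 + 80*(-25236)) = -309612/(-910437 - 2018880) = -309612/(-2929317) = -309612*(-1/2929317) = 103204/976439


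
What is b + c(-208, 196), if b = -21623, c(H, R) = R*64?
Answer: -9079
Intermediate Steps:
c(H, R) = 64*R
b + c(-208, 196) = -21623 + 64*196 = -21623 + 12544 = -9079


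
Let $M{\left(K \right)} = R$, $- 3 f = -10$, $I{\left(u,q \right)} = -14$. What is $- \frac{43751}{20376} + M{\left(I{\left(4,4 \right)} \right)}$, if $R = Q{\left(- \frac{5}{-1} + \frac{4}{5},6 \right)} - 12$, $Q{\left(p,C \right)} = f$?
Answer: $- \frac{220343}{20376} \approx -10.814$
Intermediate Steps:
$f = \frac{10}{3}$ ($f = \left(- \frac{1}{3}\right) \left(-10\right) = \frac{10}{3} \approx 3.3333$)
$Q{\left(p,C \right)} = \frac{10}{3}$
$R = - \frac{26}{3}$ ($R = \frac{10}{3} - 12 = - \frac{26}{3} \approx -8.6667$)
$M{\left(K \right)} = - \frac{26}{3}$
$- \frac{43751}{20376} + M{\left(I{\left(4,4 \right)} \right)} = - \frac{43751}{20376} - \frac{26}{3} = - \frac{220343}{20376}$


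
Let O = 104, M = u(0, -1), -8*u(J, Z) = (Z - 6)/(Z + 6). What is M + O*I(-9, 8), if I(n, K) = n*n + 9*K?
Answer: 636487/40 ≈ 15912.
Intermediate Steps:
u(J, Z) = -(-6 + Z)/(8*(6 + Z)) (u(J, Z) = -(Z - 6)/(8*(Z + 6)) = -(-6 + Z)/(8*(6 + Z)))
I(n, K) = n² + 9*K
M = 7/40 (M = (6 - 1*(-1))/(8*(6 - 1)) = (⅛)*(6 + 1)/5 = (⅛)*(⅕)*7 = 7/40 ≈ 0.17500)
M + O*I(-9, 8) = 7/40 + 104*((-9)² + 9*8) = 7/40 + 104*(81 + 72) = 7/40 + 104*153 = 7/40 + 15912 = 636487/40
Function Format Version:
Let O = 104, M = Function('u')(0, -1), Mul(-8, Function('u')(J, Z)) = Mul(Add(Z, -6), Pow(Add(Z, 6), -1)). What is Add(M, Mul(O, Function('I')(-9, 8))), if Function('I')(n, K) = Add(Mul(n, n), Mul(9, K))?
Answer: Rational(636487, 40) ≈ 15912.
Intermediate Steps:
Function('u')(J, Z) = Mul(Rational(-1, 8), Pow(Add(6, Z), -1), Add(-6, Z)) (Function('u')(J, Z) = Mul(Rational(-1, 8), Mul(Add(Z, -6), Pow(Add(Z, 6), -1))) = Mul(Rational(-1, 8), Mul(Add(-6, Z), Pow(Add(6, Z), -1))) = Mul(Rational(-1, 8), Mul(Pow(Add(6, Z), -1), Add(-6, Z))) = Mul(Rational(-1, 8), Pow(Add(6, Z), -1), Add(-6, Z)))
Function('I')(n, K) = Add(Pow(n, 2), Mul(9, K))
M = Rational(7, 40) (M = Mul(Rational(1, 8), Pow(Add(6, -1), -1), Add(6, Mul(-1, -1))) = Mul(Rational(1, 8), Pow(5, -1), Add(6, 1)) = Mul(Rational(1, 8), Rational(1, 5), 7) = Rational(7, 40) ≈ 0.17500)
Add(M, Mul(O, Function('I')(-9, 8))) = Add(Rational(7, 40), Mul(104, Add(Pow(-9, 2), Mul(9, 8)))) = Add(Rational(7, 40), Mul(104, Add(81, 72))) = Add(Rational(7, 40), Mul(104, 153)) = Add(Rational(7, 40), 15912) = Rational(636487, 40)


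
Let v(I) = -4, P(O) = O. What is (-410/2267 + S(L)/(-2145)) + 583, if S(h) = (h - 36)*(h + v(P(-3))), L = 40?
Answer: 944585649/1620905 ≈ 582.75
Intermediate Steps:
S(h) = (-36 + h)*(-4 + h) (S(h) = (h - 36)*(h - 4) = (-36 + h)*(-4 + h))
(-410/2267 + S(L)/(-2145)) + 583 = (-410/2267 + (144 + 40² - 40*40)/(-2145)) + 583 = (-410*1/2267 + (144 + 1600 - 1600)*(-1/2145)) + 583 = (-410/2267 + 144*(-1/2145)) + 583 = (-410/2267 - 48/715) + 583 = -401966/1620905 + 583 = 944585649/1620905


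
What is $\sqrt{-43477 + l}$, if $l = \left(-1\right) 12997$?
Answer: $i \sqrt{56474} \approx 237.64 i$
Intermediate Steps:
$l = -12997$
$\sqrt{-43477 + l} = \sqrt{-43477 - 12997} = \sqrt{-56474} = i \sqrt{56474}$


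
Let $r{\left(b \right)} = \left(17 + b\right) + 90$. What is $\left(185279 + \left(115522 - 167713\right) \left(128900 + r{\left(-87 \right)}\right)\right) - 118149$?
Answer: $-6728396590$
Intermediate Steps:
$r{\left(b \right)} = 107 + b$
$\left(185279 + \left(115522 - 167713\right) \left(128900 + r{\left(-87 \right)}\right)\right) - 118149 = \left(185279 + \left(115522 - 167713\right) \left(128900 + \left(107 - 87\right)\right)\right) - 118149 = \left(185279 - 52191 \left(128900 + 20\right)\right) - 118149 = \left(185279 - 6728463720\right) - 118149 = -6728278441 - 118149 = -6728396590$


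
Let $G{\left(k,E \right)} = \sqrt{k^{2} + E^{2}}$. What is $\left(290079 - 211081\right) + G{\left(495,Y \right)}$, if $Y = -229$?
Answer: $78998 + \sqrt{297466} \approx 79543.0$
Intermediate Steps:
$G{\left(k,E \right)} = \sqrt{E^{2} + k^{2}}$
$\left(290079 - 211081\right) + G{\left(495,Y \right)} = \left(290079 - 211081\right) + \sqrt{\left(-229\right)^{2} + 495^{2}} = 78998 + \sqrt{52441 + 245025} = 78998 + \sqrt{297466}$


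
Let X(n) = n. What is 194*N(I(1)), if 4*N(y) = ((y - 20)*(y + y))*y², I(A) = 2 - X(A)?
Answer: -1843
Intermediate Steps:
I(A) = 2 - A
N(y) = y³*(-20 + y)/2 (N(y) = (((y - 20)*(y + y))*y²)/4 = (((-20 + y)*(2*y))*y²)/4 = ((2*y*(-20 + y))*y²)/4 = (2*y³*(-20 + y))/4 = y³*(-20 + y)/2)
194*N(I(1)) = 194*((2 - 1*1)³*(-20 + (2 - 1*1))/2) = 194*((2 - 1)³*(-20 + (2 - 1))/2) = 194*((½)*1³*(-20 + 1)) = 194*((½)*1*(-19)) = 194*(-19/2) = -1843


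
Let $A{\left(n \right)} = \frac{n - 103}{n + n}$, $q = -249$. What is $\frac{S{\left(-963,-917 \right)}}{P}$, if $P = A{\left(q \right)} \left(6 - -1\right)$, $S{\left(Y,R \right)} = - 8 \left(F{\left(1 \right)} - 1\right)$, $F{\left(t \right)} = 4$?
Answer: $- \frac{747}{154} \approx -4.8506$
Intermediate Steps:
$A{\left(n \right)} = \frac{-103 + n}{2 n}$
$S{\left(Y,R \right)} = -24$ ($S{\left(Y,R \right)} = - 8 \left(4 - 1\right) = \left(-8\right) 3 = -24$)
$P = \frac{1232}{249}$ ($P = \frac{-103 - 249}{2 \left(-249\right)} \left(6 - -1\right) = \frac{1}{2} \left(- \frac{1}{249}\right) \left(-352\right) \left(6 + 1\right) = \frac{176}{249} \cdot 7 = \frac{1232}{249} \approx 4.9478$)
$\frac{S{\left(-963,-917 \right)}}{P} = - \frac{24}{\frac{1232}{249}} = \left(-24\right) \frac{249}{1232} = - \frac{747}{154}$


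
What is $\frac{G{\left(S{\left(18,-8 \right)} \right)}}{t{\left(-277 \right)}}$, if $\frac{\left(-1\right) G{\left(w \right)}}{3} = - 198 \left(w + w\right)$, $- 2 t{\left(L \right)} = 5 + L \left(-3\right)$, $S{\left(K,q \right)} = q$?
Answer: $\frac{432}{19} \approx 22.737$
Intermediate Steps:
$t{\left(L \right)} = - \frac{5}{2} + \frac{3 L}{2}$ ($t{\left(L \right)} = - \frac{5 + L \left(-3\right)}{2} = - \frac{5 - 3 L}{2} = - \frac{5}{2} + \frac{3 L}{2}$)
$G{\left(w \right)} = 1188 w$ ($G{\left(w \right)} = - 3 \left(- 198 \left(w + w\right)\right) = - 3 \left(- 198 \cdot 2 w\right) = - 3 \left(- 396 w\right) = 1188 w$)
$\frac{G{\left(S{\left(18,-8 \right)} \right)}}{t{\left(-277 \right)}} = \frac{1188 \left(-8\right)}{- \frac{5}{2} + \frac{3}{2} \left(-277\right)} = - \frac{9504}{- \frac{5}{2} - \frac{831}{2}} = - \frac{9504}{-418} = \left(-9504\right) \left(- \frac{1}{418}\right) = \frac{432}{19}$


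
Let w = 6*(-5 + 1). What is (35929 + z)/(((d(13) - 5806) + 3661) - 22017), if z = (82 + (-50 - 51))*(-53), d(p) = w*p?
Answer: -6156/4079 ≈ -1.5092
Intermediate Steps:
w = -24 (w = 6*(-4) = -24)
d(p) = -24*p
z = 1007 (z = (82 - 101)*(-53) = -19*(-53) = 1007)
(35929 + z)/(((d(13) - 5806) + 3661) - 22017) = (35929 + 1007)/(((-24*13 - 5806) + 3661) - 22017) = 36936/(((-312 - 5806) + 3661) - 22017) = 36936/((-6118 + 3661) - 22017) = 36936/(-2457 - 22017) = 36936/(-24474) = 36936*(-1/24474) = -6156/4079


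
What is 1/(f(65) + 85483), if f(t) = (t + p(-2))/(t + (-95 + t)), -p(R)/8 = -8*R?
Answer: 5/427406 ≈ 1.1698e-5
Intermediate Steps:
p(R) = 64*R (p(R) = -(-64)*R = 64*R)
f(t) = (-128 + t)/(-95 + 2*t) (f(t) = (t + 64*(-2))/(t + (-95 + t)) = (t - 128)/(-95 + 2*t) = (-128 + t)/(-95 + 2*t))
1/(f(65) + 85483) = 1/((-128 + 65)/(-95 + 2*65) + 85483) = 1/(-63/(-95 + 130) + 85483) = 1/(-63/35 + 85483) = 1/((1/35)*(-63) + 85483) = 1/(-9/5 + 85483) = 1/(427406/5) = 5/427406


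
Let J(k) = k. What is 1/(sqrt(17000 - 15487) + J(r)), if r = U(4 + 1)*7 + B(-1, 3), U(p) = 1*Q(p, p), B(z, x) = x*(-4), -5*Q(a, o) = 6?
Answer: 30/1613 + 25*sqrt(1513)/27421 ≈ 0.054062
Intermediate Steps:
Q(a, o) = -6/5 (Q(a, o) = -1/5*6 = -6/5)
B(z, x) = -4*x
U(p) = -6/5 (U(p) = 1*(-6/5) = -6/5)
r = -102/5 (r = -6/5*7 - 4*3 = -42/5 - 12 = -102/5 ≈ -20.400)
1/(sqrt(17000 - 15487) + J(r)) = 1/(sqrt(17000 - 15487) - 102/5) = 1/(sqrt(1513) - 102/5) = 1/(-102/5 + sqrt(1513))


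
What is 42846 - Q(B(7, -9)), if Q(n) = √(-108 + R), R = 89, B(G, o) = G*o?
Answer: 42846 - I*√19 ≈ 42846.0 - 4.3589*I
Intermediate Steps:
Q(n) = I*√19 (Q(n) = √(-108 + 89) = √(-19) = I*√19)
42846 - Q(B(7, -9)) = 42846 - I*√19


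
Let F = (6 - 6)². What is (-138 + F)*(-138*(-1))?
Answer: -19044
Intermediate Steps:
F = 0 (F = 0² = 0)
(-138 + F)*(-138*(-1)) = (-138 + 0)*(-138*(-1)) = -138*138 = -19044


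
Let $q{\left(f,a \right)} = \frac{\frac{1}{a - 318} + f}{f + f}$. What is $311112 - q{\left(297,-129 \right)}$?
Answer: $\frac{41302851629}{132759} \approx 3.1111 \cdot 10^{5}$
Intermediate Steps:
$q{\left(f,a \right)} = \frac{f + \frac{1}{-318 + a}}{2 f}$ ($q{\left(f,a \right)} = \frac{\frac{1}{-318 + a} + f}{2 f} = \left(f + \frac{1}{-318 + a}\right) \frac{1}{2 f} = \frac{f + \frac{1}{-318 + a}}{2 f}$)
$311112 - q{\left(297,-129 \right)} = 311112 - \frac{1 - 94446 - 38313}{2 \cdot 297 \left(-318 - 129\right)} = 311112 - \frac{1}{2} \cdot \frac{1}{297} \frac{1}{-447} \left(1 - 94446 - 38313\right) = 311112 - \frac{1}{2} \cdot \frac{1}{297} \left(- \frac{1}{447}\right) \left(-132758\right) = 311112 - \frac{66379}{132759} = \frac{41302851629}{132759}$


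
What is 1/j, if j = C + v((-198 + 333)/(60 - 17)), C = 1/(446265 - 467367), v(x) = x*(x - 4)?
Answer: -39017598/105406339 ≈ -0.37016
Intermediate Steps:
v(x) = x*(-4 + x)
C = -1/21102 (C = 1/(-21102) = -1/21102 ≈ -4.7389e-5)
j = -105406339/39017598 (j = -1/21102 + ((-198 + 333)/(60 - 17))*(-4 + (-198 + 333)/(60 - 17)) = -1/21102 + (135/43)*(-4 + 135/43) = -1/21102 + (135*(1/43))*(-4 + 135*(1/43)) = -1/21102 + 135*(-4 + 135/43)/43 = -1/21102 + (135/43)*(-37/43) = -1/21102 - 4995/1849 = -105406339/39017598 ≈ -2.7015)
1/j = 1/(-105406339/39017598) = -39017598/105406339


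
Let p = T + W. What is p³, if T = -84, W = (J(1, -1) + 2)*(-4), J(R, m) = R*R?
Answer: -884736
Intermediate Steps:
J(R, m) = R²
W = -12 (W = (1² + 2)*(-4) = (1 + 2)*(-4) = 3*(-4) = -12)
p = -96 (p = -84 - 12 = -96)
p³ = (-96)³ = -884736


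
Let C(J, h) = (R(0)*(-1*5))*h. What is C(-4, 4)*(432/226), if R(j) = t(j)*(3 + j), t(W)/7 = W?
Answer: 0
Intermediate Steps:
t(W) = 7*W
R(j) = 7*j*(3 + j) (R(j) = (7*j)*(3 + j) = 7*j*(3 + j))
C(J, h) = 0 (C(J, h) = ((7*0*(3 + 0))*(-1*5))*h = ((7*0*3)*(-5))*h = (0*(-5))*h = 0*h = 0)
C(-4, 4)*(432/226) = 0*(432/226) = 0*(432*(1/226)) = 0*(216/113) = 0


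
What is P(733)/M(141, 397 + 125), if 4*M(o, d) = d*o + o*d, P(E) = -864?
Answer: -32/1363 ≈ -0.023478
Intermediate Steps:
M(o, d) = d*o/2 (M(o, d) = (d*o + o*d)/4 = (d*o + d*o)/4 = (2*d*o)/4 = d*o/2)
P(733)/M(141, 397 + 125) = -864*2/(141*(397 + 125)) = -864/((1/2)*522*141) = -864/36801 = -864*1/36801 = -32/1363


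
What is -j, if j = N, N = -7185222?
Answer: 7185222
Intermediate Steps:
j = -7185222
-j = -1*(-7185222) = 7185222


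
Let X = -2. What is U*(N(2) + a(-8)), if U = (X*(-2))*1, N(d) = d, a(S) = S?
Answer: -24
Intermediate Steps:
U = 4 (U = -2*(-2)*1 = 4*1 = 4)
U*(N(2) + a(-8)) = 4*(2 - 8) = 4*(-6) = -24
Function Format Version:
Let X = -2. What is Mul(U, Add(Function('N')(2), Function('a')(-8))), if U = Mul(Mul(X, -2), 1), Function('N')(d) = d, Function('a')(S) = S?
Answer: -24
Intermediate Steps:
U = 4 (U = Mul(Mul(-2, -2), 1) = Mul(4, 1) = 4)
Mul(U, Add(Function('N')(2), Function('a')(-8))) = Mul(4, Add(2, -8)) = Mul(4, -6) = -24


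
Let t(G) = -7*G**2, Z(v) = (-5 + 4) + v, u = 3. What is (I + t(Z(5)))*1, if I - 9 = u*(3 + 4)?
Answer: -82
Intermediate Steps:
Z(v) = -1 + v
I = 30 (I = 9 + 3*(3 + 4) = 9 + 3*7 = 9 + 21 = 30)
(I + t(Z(5)))*1 = (30 - 7*(-1 + 5)**2)*1 = (30 - 7*4**2)*1 = (30 - 7*16)*1 = (30 - 112)*1 = -82*1 = -82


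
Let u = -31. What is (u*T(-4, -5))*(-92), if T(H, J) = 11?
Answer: 31372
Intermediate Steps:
(u*T(-4, -5))*(-92) = -31*11*(-92) = -341*(-92) = 31372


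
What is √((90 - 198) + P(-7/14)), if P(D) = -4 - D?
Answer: I*√446/2 ≈ 10.559*I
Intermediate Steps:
√((90 - 198) + P(-7/14)) = √((90 - 198) + (-4 - (-7)/14)) = √(-108 + (-4 - (-7)/14)) = √(-108 + (-4 - 1*(-½))) = √(-108 + (-4 + ½)) = √(-108 - 7/2) = √(-223/2) = I*√446/2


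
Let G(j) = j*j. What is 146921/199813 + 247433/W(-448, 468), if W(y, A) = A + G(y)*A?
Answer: 13849721044769/18768423101220 ≈ 0.73793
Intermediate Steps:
G(j) = j**2
W(y, A) = A + A*y**2 (W(y, A) = A + y**2*A = A + A*y**2)
146921/199813 + 247433/W(-448, 468) = 146921/199813 + 247433/((468*(1 + (-448)**2))) = 146921*(1/199813) + 247433/((468*(1 + 200704))) = 146921/199813 + 247433/((468*200705)) = 146921/199813 + 247433/93929940 = 13849721044769/18768423101220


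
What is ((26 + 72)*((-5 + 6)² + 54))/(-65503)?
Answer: -5390/65503 ≈ -0.082286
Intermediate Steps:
((26 + 72)*((-5 + 6)² + 54))/(-65503) = (98*(1² + 54))*(-1/65503) = (98*(1 + 54))*(-1/65503) = (98*55)*(-1/65503) = 5390*(-1/65503) = -5390/65503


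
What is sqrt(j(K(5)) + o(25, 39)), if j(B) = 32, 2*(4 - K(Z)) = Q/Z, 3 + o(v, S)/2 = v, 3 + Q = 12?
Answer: 2*sqrt(19) ≈ 8.7178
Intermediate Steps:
Q = 9 (Q = -3 + 12 = 9)
o(v, S) = -6 + 2*v
K(Z) = 4 - 9/(2*Z)
sqrt(j(K(5)) + o(25, 39)) = sqrt(32 + (-6 + 2*25)) = sqrt(32 + (-6 + 50)) = sqrt(32 + 44) = sqrt(76) = 2*sqrt(19)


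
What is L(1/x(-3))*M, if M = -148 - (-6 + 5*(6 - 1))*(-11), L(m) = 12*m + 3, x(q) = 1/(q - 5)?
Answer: -5673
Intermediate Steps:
x(q) = 1/(-5 + q)
L(m) = 3 + 12*m
M = 61 (M = -148 - (-6 + 5*5)*(-11) = -148 - (-6 + 25)*(-11) = -148 - 19*(-11) = -148 - 1*(-209) = -148 + 209 = 61)
L(1/x(-3))*M = (3 + 12*(1/1/(-5 - 3)))*61 = (3 + 12*(1/1/(-8)))*61 = (3 + 12*(1/(-⅛)))*61 = (3 + 12*(1*(-8)))*61 = (3 + 12*(-8))*61 = (3 - 96)*61 = -93*61 = -5673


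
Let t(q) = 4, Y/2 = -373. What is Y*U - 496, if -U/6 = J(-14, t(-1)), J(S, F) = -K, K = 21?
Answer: -94492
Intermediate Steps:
Y = -746 (Y = 2*(-373) = -746)
J(S, F) = -21 (J(S, F) = -1*21 = -21)
U = 126 (U = -6*(-21) = 126)
Y*U - 496 = -746*126 - 496 = -93996 - 496 = -94492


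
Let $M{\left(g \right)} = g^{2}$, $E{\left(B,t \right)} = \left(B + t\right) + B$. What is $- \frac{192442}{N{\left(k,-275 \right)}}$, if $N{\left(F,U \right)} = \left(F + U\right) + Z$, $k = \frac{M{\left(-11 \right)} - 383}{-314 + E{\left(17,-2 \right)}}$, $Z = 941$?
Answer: $- \frac{27134322}{94037} \approx -288.55$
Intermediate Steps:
$E{\left(B,t \right)} = t + 2 B$
$k = \frac{131}{141}$ ($k = \frac{\left(-11\right)^{2} - 383}{-314 + \left(-2 + 2 \cdot 17\right)} = \frac{121 - 383}{-314 + \left(-2 + 34\right)} = - \frac{262}{-314 + 32} = - \frac{262}{-282} = \left(-262\right) \left(- \frac{1}{282}\right) = \frac{131}{141} \approx 0.92908$)
$N{\left(F,U \right)} = 941 + F + U$ ($N{\left(F,U \right)} = \left(F + U\right) + 941 = 941 + F + U$)
$- \frac{192442}{N{\left(k,-275 \right)}} = - \frac{192442}{941 + \frac{131}{141} - 275} = - \frac{192442}{\frac{94037}{141}} = \left(-192442\right) \frac{141}{94037} = - \frac{27134322}{94037}$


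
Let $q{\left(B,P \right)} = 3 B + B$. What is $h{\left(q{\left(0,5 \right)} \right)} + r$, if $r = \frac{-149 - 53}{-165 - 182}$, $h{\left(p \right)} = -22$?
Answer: $- \frac{7432}{347} \approx -21.418$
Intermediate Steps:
$q{\left(B,P \right)} = 4 B$
$r = \frac{202}{347}$ ($r = - \frac{202}{-347} = \left(-202\right) \left(- \frac{1}{347}\right) = \frac{202}{347} \approx 0.58213$)
$h{\left(q{\left(0,5 \right)} \right)} + r = -22 + \frac{202}{347} = - \frac{7432}{347}$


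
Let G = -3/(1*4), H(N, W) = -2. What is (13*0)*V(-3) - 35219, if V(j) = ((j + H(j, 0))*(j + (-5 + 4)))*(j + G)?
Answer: -35219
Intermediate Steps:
G = -¾ (G = -3/4 = -3*¼ = -¾ ≈ -0.75000)
V(j) = (-1 + j)*(-2 + j)*(-¾ + j) (V(j) = ((j - 2)*(j + (-5 + 4)))*(j - ¾) = ((-2 + j)*(j - 1))*(-¾ + j) = ((-2 + j)*(-1 + j))*(-¾ + j) = ((-1 + j)*(-2 + j))*(-¾ + j) = (-1 + j)*(-2 + j)*(-¾ + j))
(13*0)*V(-3) - 35219 = (13*0)*(-3/2 + (-3)³ - 15/4*(-3)² + (17/4)*(-3)) - 35219 = 0*(-3/2 - 27 - 15/4*9 - 51/4) - 35219 = 0*(-3/2 - 27 - 135/4 - 51/4) - 35219 = 0*(-75) - 35219 = 0 - 35219 = -35219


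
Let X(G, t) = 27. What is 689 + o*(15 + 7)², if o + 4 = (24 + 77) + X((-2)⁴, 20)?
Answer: 60705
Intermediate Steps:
o = 124 (o = -4 + ((24 + 77) + 27) = -4 + (101 + 27) = -4 + 128 = 124)
689 + o*(15 + 7)² = 689 + 124*(15 + 7)² = 689 + 124*22² = 689 + 124*484 = 689 + 60016 = 60705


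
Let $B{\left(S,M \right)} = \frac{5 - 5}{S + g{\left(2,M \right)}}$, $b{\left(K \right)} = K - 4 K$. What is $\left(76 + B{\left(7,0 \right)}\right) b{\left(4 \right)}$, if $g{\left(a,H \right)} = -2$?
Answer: $-912$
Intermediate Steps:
$b{\left(K \right)} = - 3 K$
$B{\left(S,M \right)} = 0$ ($B{\left(S,M \right)} = \frac{5 - 5}{S - 2} = \frac{0}{-2 + S} = 0$)
$\left(76 + B{\left(7,0 \right)}\right) b{\left(4 \right)} = \left(76 + 0\right) \left(\left(-3\right) 4\right) = 76 \left(-12\right) = -912$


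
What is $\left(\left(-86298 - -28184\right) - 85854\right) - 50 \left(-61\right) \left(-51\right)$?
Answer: $-299518$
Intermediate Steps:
$\left(\left(-86298 - -28184\right) - 85854\right) - 50 \left(-61\right) \left(-51\right) = \left(\left(-86298 + 28184\right) - 85854\right) - \left(-3050\right) \left(-51\right) = \left(-58114 - 85854\right) - 155550 = -143968 - 155550 = -299518$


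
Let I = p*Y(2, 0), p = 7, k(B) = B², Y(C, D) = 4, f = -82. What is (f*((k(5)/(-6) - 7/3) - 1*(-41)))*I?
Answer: -79212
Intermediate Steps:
I = 28 (I = 7*4 = 28)
(f*((k(5)/(-6) - 7/3) - 1*(-41)))*I = -82*((5²/(-6) - 7/3) - 1*(-41))*28 = -82*((25*(-⅙) - 7*⅓) + 41)*28 = -82*((-25/6 - 7/3) + 41)*28 = -82*(-13/2 + 41)*28 = -82*69/2*28 = -2829*28 = -79212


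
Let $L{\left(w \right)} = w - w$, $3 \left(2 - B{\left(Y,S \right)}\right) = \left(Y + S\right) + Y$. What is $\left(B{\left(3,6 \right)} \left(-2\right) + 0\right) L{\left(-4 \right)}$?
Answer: $0$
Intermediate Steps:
$B{\left(Y,S \right)} = 2 - \frac{2 Y}{3} - \frac{S}{3}$ ($B{\left(Y,S \right)} = 2 - \frac{\left(Y + S\right) + Y}{3} = 2 - \frac{\left(S + Y\right) + Y}{3} = 2 - \frac{S + 2 Y}{3} = 2 - \left(\frac{S}{3} + \frac{2 Y}{3}\right) = 2 - \frac{2 Y}{3} - \frac{S}{3}$)
$L{\left(w \right)} = 0$
$\left(B{\left(3,6 \right)} \left(-2\right) + 0\right) L{\left(-4 \right)} = \left(\left(2 - 2 - 2\right) \left(-2\right) + 0\right) 0 = \left(\left(-2\right) \left(-2\right) + 0\right) 0 = \left(4 + 0\right) 0 = 4 \cdot 0 = 0$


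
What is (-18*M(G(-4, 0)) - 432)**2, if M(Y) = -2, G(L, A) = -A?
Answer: 156816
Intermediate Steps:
(-18*M(G(-4, 0)) - 432)**2 = (-18*(-2) - 432)**2 = (36 - 432)**2 = (-396)**2 = 156816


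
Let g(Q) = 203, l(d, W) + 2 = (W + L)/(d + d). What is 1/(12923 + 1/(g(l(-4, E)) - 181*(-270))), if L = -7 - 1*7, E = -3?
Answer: 49073/634170380 ≈ 7.7381e-5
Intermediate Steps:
L = -14 (L = -7 - 7 = -14)
l(d, W) = -2 + (-14 + W)/(2*d) (l(d, W) = -2 + (W - 14)/(d + d) = -2 + (-14 + W)/((2*d)) = -2 + (-14 + W)*(1/(2*d)) = -2 + (-14 + W)/(2*d))
1/(12923 + 1/(g(l(-4, E)) - 181*(-270))) = 1/(12923 + 1/(203 - 181*(-270))) = 1/(12923 + 1/(203 + 48870)) = 1/(12923 + 1/49073) = 1/(634170380/49073) = 49073/634170380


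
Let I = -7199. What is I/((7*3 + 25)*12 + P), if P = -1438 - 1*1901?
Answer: 7199/2787 ≈ 2.5831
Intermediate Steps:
P = -3339 (P = -1438 - 1901 = -3339)
I/((7*3 + 25)*12 + P) = -7199/((7*3 + 25)*12 - 3339) = -7199/((21 + 25)*12 - 3339) = -7199/(46*12 - 3339) = -7199/(552 - 3339) = -7199/(-2787) = -7199*(-1/2787) = 7199/2787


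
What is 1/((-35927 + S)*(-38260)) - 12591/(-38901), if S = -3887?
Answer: 6393221450047/19752418959880 ≈ 0.32367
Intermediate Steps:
1/((-35927 + S)*(-38260)) - 12591/(-38901) = 1/(-35927 - 3887*(-38260)) - 12591/(-38901) = -1/38260/(-39814) - 12591*(-1/38901) = -1/39814*(-1/38260) + 4197/12967 = 1/1523283640 + 4197/12967 = 6393221450047/19752418959880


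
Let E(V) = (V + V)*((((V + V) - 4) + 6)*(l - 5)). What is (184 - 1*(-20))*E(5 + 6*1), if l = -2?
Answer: -753984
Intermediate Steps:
E(V) = 2*V*(-14 - 14*V) (E(V) = (V + V)*((((V + V) - 4) + 6)*(-2 - 5)) = (2*V)*(((2*V - 4) + 6)*(-7)) = (2*V)*(((-4 + 2*V) + 6)*(-7)) = (2*V)*((2 + 2*V)*(-7)) = (2*V)*(-14 - 14*V) = 2*V*(-14 - 14*V))
(184 - 1*(-20))*E(5 + 6*1) = (184 - 1*(-20))*(-28*(5 + 6*1)*(1 + (5 + 6*1))) = (184 + 20)*(-28*(5 + 6)*(1 + (5 + 6))) = 204*(-28*11*(1 + 11)) = 204*(-28*11*12) = 204*(-3696) = -753984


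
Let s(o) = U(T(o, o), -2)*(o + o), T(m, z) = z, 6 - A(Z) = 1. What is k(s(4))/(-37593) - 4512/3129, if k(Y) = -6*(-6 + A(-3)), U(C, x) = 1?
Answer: -18848710/13069833 ≈ -1.4422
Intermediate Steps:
A(Z) = 5 (A(Z) = 6 - 1*1 = 6 - 1 = 5)
s(o) = 2*o (s(o) = 1*(o + o) = 1*(2*o) = 2*o)
k(Y) = 6 (k(Y) = -6*(-6 + 5) = -6*(-1) = 6)
k(s(4))/(-37593) - 4512/3129 = 6/(-37593) - 4512/3129 = 6*(-1/37593) - 4512*1/3129 = -2/12531 - 1504/1043 = -18848710/13069833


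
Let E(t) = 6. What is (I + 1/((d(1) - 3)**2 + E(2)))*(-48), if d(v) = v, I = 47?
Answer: -11304/5 ≈ -2260.8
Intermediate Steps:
(I + 1/((d(1) - 3)**2 + E(2)))*(-48) = (47 + 1/((1 - 3)**2 + 6))*(-48) = (47 + 1/((-2)**2 + 6))*(-48) = (47 + 1/(4 + 6))*(-48) = (47 + 1/10)*(-48) = (471/10)*(-48) = -11304/5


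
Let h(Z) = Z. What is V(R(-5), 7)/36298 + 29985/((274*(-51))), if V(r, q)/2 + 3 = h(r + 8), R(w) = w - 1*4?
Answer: -181417887/84538042 ≈ -2.1460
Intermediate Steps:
R(w) = -4 + w (R(w) = w - 4 = -4 + w)
V(r, q) = 10 + 2*r (V(r, q) = -6 + 2*(r + 8) = -6 + 2*(8 + r) = -6 + (16 + 2*r) = 10 + 2*r)
V(R(-5), 7)/36298 + 29985/((274*(-51))) = (10 + 2*(-4 - 5))/36298 + 29985/((274*(-51))) = (10 + 2*(-9))*(1/36298) + 29985/(-13974) = (10 - 18)*(1/36298) + 29985*(-1/13974) = -8*1/36298 - 9995/4658 = -4/18149 - 9995/4658 = -181417887/84538042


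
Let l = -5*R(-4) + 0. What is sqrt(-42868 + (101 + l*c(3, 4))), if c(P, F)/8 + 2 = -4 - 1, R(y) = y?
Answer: I*sqrt(43887) ≈ 209.49*I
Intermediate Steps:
c(P, F) = -56 (c(P, F) = -16 + 8*(-4 - 1) = -16 + 8*(-5) = -16 - 40 = -56)
l = 20 (l = -5*(-4) + 0 = 20 + 0 = 20)
sqrt(-42868 + (101 + l*c(3, 4))) = sqrt(-42868 + (101 + 20*(-56))) = sqrt(-42868 + (101 - 1120)) = sqrt(-42868 - 1019) = sqrt(-43887) = I*sqrt(43887)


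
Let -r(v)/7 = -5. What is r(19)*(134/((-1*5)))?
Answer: -938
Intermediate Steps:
r(v) = 35 (r(v) = -7*(-5) = 35)
r(19)*(134/((-1*5))) = 35*(134/((-1*5))) = 35*(134/(-5)) = 35*(134*(-⅕)) = 35*(-134/5) = -938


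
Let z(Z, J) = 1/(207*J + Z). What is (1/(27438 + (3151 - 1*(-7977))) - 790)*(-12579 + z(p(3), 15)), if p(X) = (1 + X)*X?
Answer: 199096365421523/20035037 ≈ 9.9374e+6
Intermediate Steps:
p(X) = X*(1 + X)
z(Z, J) = 1/(Z + 207*J)
(1/(27438 + (3151 - 1*(-7977))) - 790)*(-12579 + z(p(3), 15)) = (1/(27438 + (3151 - 1*(-7977))) - 790)*(-12579 + 1/(3*(1 + 3) + 207*15)) = (1/(27438 + (3151 + 7977)) - 790)*(-12579 + 1/(3*4 + 3105)) = (1/(27438 + 11128) - 790)*(-12579 + 1/(12 + 3105)) = (1/38566 - 790)*(-12579 + 1/3117) = -30467139/38566*(-39208742/3117) = 199096365421523/20035037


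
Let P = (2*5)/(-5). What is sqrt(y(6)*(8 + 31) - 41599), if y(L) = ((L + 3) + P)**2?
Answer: 22*I*sqrt(82) ≈ 199.22*I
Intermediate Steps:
P = -2 (P = 10*(-1/5) = -2)
y(L) = (1 + L)**2 (y(L) = ((L + 3) - 2)**2 = ((3 + L) - 2)**2 = (1 + L)**2)
sqrt(y(6)*(8 + 31) - 41599) = sqrt((1 + 6)**2*(8 + 31) - 41599) = sqrt(7**2*39 - 41599) = sqrt(49*39 - 41599) = sqrt(1911 - 41599) = sqrt(-39688) = 22*I*sqrt(82)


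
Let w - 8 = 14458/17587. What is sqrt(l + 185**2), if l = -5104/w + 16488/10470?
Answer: sqrt(616618321096672390965)/135371865 ≈ 183.43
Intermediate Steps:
w = 155154/17587 (w = 8 + 14458/17587 = 155154/17587 ≈ 8.8221)
l = -78105950284/135371865 (l = -5104/155154/17587 + 16488/10470 = -5104*17587/155154 + 16488*(1/10470) = -44882024/77577 + 2748/1745 = -78105950284/135371865 ≈ -576.97)
sqrt(l + 185**2) = sqrt(-78105950284/135371865 + 185**2) = sqrt(-78105950284/135371865 + 34225) = sqrt(4554996129341/135371865) = sqrt(616618321096672390965)/135371865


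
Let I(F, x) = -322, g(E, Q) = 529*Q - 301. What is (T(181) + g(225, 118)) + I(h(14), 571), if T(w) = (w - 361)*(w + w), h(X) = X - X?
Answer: -3361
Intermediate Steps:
g(E, Q) = -301 + 529*Q
h(X) = 0
T(w) = 2*w*(-361 + w) (T(w) = (-361 + w)*(2*w) = 2*w*(-361 + w))
(T(181) + g(225, 118)) + I(h(14), 571) = (2*181*(-361 + 181) + (-301 + 529*118)) - 322 = (2*181*(-180) + (-301 + 62422)) - 322 = (-65160 + 62121) - 322 = -3039 - 322 = -3361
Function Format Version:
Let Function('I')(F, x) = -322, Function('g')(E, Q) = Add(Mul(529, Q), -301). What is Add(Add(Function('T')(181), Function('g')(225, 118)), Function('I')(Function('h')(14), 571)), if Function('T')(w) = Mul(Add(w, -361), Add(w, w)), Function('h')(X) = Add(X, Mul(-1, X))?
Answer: -3361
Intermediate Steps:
Function('g')(E, Q) = Add(-301, Mul(529, Q))
Function('h')(X) = 0
Function('T')(w) = Mul(2, w, Add(-361, w)) (Function('T')(w) = Mul(Add(-361, w), Mul(2, w)) = Mul(2, w, Add(-361, w)))
Add(Add(Function('T')(181), Function('g')(225, 118)), Function('I')(Function('h')(14), 571)) = Add(Add(Mul(2, 181, Add(-361, 181)), Add(-301, Mul(529, 118))), -322) = Add(Add(Mul(2, 181, -180), Add(-301, 62422)), -322) = Add(Add(-65160, 62121), -322) = Add(-3039, -322) = -3361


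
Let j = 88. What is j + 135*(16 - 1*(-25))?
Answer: 5623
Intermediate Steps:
j + 135*(16 - 1*(-25)) = 88 + 135*(16 - 1*(-25)) = 88 + 135*(16 + 25) = 88 + 135*41 = 88 + 5535 = 5623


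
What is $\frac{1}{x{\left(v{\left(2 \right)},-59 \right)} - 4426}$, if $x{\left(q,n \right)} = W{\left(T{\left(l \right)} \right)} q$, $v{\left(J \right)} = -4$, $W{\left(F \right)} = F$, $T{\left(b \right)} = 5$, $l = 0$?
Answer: $- \frac{1}{4446} \approx -0.00022492$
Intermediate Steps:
$x{\left(q,n \right)} = 5 q$
$\frac{1}{x{\left(v{\left(2 \right)},-59 \right)} - 4426} = \frac{1}{5 \left(-4\right) - 4426} = \frac{1}{-20 - 4426} = \frac{1}{-4446} = - \frac{1}{4446}$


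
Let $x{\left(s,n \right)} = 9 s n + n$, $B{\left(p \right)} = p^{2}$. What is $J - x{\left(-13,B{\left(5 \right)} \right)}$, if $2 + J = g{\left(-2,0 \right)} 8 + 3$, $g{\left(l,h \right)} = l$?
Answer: $2885$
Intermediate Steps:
$J = -15$ ($J = -2 + \left(\left(-2\right) 8 + 3\right) = -2 + \left(-16 + 3\right) = -2 - 13 = -15$)
$x{\left(s,n \right)} = n + 9 n s$ ($x{\left(s,n \right)} = 9 n s + n = n + 9 n s$)
$J - x{\left(-13,B{\left(5 \right)} \right)} = -15 - 5^{2} \left(1 + 9 \left(-13\right)\right) = -15 - 25 \left(1 - 117\right) = -15 - 25 \left(-116\right) = -15 - -2900 = -15 + 2900 = 2885$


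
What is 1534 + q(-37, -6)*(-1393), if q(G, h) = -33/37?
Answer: 102727/37 ≈ 2776.4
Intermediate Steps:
q(G, h) = -33/37 (q(G, h) = -33*1/37 = -33/37)
1534 + q(-37, -6)*(-1393) = 1534 - 33/37*(-1393) = 1534 + 45969/37 = 102727/37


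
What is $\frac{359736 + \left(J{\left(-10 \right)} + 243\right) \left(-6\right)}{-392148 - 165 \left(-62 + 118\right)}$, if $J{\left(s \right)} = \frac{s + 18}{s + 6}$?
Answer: $- \frac{59715}{66898} \approx -0.89263$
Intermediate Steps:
$J{\left(s \right)} = \frac{18 + s}{6 + s}$
$\frac{359736 + \left(J{\left(-10 \right)} + 243\right) \left(-6\right)}{-392148 - 165 \left(-62 + 118\right)} = \frac{359736 + \left(\frac{18 - 10}{6 - 10} + 243\right) \left(-6\right)}{-392148 - 165 \left(-62 + 118\right)} = \frac{359736 + \left(\frac{1}{-4} \cdot 8 + 243\right) \left(-6\right)}{-392148 - 9240} = \frac{359736 + \left(\left(- \frac{1}{4}\right) 8 + 243\right) \left(-6\right)}{-392148 - 9240} = \frac{359736 + \left(-2 + 243\right) \left(-6\right)}{-401388} = \left(359736 + 241 \left(-6\right)\right) \left(- \frac{1}{401388}\right) = \left(359736 - 1446\right) \left(- \frac{1}{401388}\right) = 358290 \left(- \frac{1}{401388}\right) = - \frac{59715}{66898}$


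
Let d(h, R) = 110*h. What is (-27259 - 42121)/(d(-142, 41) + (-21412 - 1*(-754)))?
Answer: 34690/18139 ≈ 1.9125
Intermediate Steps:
(-27259 - 42121)/(d(-142, 41) + (-21412 - 1*(-754))) = (-27259 - 42121)/(110*(-142) + (-21412 - 1*(-754))) = -69380/(-15620 + (-21412 + 754)) = -69380/(-15620 - 20658) = -69380/(-36278) = -69380*(-1/36278) = 34690/18139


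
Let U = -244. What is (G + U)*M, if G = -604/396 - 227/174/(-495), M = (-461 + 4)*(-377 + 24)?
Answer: -3411433086023/86130 ≈ -3.9608e+7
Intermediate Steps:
M = 161321 (M = -457*(-353) = 161321)
G = -131143/86130 (G = -604*1/396 - 227*1/174*(-1/495) = -151/99 - 227/174*(-1/495) = -151/99 + 227/86130 = -131143/86130 ≈ -1.5226)
(G + U)*M = (-131143/86130 - 244)*161321 = -21146863/86130*161321 = -3411433086023/86130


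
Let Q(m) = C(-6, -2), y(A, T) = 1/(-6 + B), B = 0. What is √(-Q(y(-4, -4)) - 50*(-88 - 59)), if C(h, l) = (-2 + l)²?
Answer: √7334 ≈ 85.639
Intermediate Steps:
y(A, T) = -⅙ (y(A, T) = 1/(-6 + 0) = 1/(-6) = -⅙)
Q(m) = 16 (Q(m) = (-2 - 2)² = (-4)² = 16)
√(-Q(y(-4, -4)) - 50*(-88 - 59)) = √(-1*16 - 50*(-88 - 59)) = √(-16 - 50*(-147)) = √(-16 + 7350) = √7334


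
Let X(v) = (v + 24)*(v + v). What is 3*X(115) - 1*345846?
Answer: -249936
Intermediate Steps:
X(v) = 2*v*(24 + v) (X(v) = (24 + v)*(2*v) = 2*v*(24 + v))
3*X(115) - 1*345846 = 3*(2*115*(24 + 115)) - 1*345846 = 3*(2*115*139) - 345846 = 3*31970 - 345846 = 95910 - 345846 = -249936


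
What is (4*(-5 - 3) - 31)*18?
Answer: -1134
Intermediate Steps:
(4*(-5 - 3) - 31)*18 = (4*(-8) - 31)*18 = (-32 - 31)*18 = -63*18 = -1134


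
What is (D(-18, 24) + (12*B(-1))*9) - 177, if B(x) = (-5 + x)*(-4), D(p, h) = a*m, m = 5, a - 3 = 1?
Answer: 2435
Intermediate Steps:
a = 4 (a = 3 + 1 = 4)
D(p, h) = 20 (D(p, h) = 4*5 = 20)
B(x) = 20 - 4*x
(D(-18, 24) + (12*B(-1))*9) - 177 = (20 + (12*(20 - 4*(-1)))*9) - 177 = (20 + (12*(20 + 4))*9) - 177 = (20 + (12*24)*9) - 177 = (20 + 288*9) - 177 = (20 + 2592) - 177 = 2612 - 177 = 2435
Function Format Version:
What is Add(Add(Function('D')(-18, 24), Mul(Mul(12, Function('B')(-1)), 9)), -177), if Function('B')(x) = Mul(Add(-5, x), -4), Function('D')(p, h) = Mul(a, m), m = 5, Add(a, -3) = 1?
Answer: 2435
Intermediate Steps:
a = 4 (a = Add(3, 1) = 4)
Function('D')(p, h) = 20 (Function('D')(p, h) = Mul(4, 5) = 20)
Function('B')(x) = Add(20, Mul(-4, x))
Add(Add(Function('D')(-18, 24), Mul(Mul(12, Function('B')(-1)), 9)), -177) = Add(Add(20, Mul(Mul(12, Add(20, Mul(-4, -1))), 9)), -177) = Add(Add(20, Mul(Mul(12, Add(20, 4)), 9)), -177) = Add(Add(20, Mul(Mul(12, 24), 9)), -177) = Add(Add(20, Mul(288, 9)), -177) = Add(Add(20, 2592), -177) = Add(2612, -177) = 2435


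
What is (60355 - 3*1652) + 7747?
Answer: 63146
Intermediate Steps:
(60355 - 3*1652) + 7747 = (60355 - 4956) + 7747 = 55399 + 7747 = 63146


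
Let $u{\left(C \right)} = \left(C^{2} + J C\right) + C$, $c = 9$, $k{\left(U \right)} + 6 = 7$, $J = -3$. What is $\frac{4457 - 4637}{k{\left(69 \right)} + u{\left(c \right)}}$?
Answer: $- \frac{45}{16} \approx -2.8125$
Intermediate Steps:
$k{\left(U \right)} = 1$ ($k{\left(U \right)} = -6 + 7 = 1$)
$u{\left(C \right)} = C^{2} - 2 C$ ($u{\left(C \right)} = \left(C^{2} - 3 C\right) + C = C^{2} - 2 C$)
$\frac{4457 - 4637}{k{\left(69 \right)} + u{\left(c \right)}} = \frac{4457 - 4637}{1 + 9 \left(-2 + 9\right)} = - \frac{180}{1 + 9 \cdot 7} = - \frac{180}{1 + 63} = - \frac{180}{64} = \left(-180\right) \frac{1}{64} = - \frac{45}{16}$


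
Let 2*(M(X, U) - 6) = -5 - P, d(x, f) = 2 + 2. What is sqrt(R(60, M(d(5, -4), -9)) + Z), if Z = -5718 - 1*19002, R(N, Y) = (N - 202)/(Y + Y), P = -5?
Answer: I*sqrt(890346)/6 ≈ 157.26*I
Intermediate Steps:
d(x, f) = 4
M(X, U) = 6 (M(X, U) = 6 + (-5 - 1*(-5))/2 = 6 + (-5 + 5)/2 = 6 + (1/2)*0 = 6 + 0 = 6)
R(N, Y) = (-202 + N)/(2*Y) (R(N, Y) = (-202 + N)/((2*Y)) = (-202 + N)*(1/(2*Y)) = (-202 + N)/(2*Y))
Z = -24720 (Z = -5718 - 19002 = -24720)
sqrt(R(60, M(d(5, -4), -9)) + Z) = sqrt((1/2)*(-202 + 60)/6 - 24720) = sqrt((1/2)*(1/6)*(-142) - 24720) = sqrt(-71/6 - 24720) = sqrt(-148391/6) = I*sqrt(890346)/6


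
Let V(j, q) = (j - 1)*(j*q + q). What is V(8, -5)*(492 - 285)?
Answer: -65205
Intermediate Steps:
V(j, q) = (-1 + j)*(q + j*q)
V(8, -5)*(492 - 285) = (-5*(-1 + 8**2))*(492 - 285) = -5*(-1 + 64)*207 = -5*63*207 = -315*207 = -65205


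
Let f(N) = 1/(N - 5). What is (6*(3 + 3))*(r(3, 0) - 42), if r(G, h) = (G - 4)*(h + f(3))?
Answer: -1494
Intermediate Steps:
f(N) = 1/(-5 + N)
r(G, h) = (-4 + G)*(-½ + h) (r(G, h) = (G - 4)*(h + 1/(-5 + 3)) = (-4 + G)*(h + 1/(-2)) = (-4 + G)*(h - ½) = (-4 + G)*(-½ + h))
(6*(3 + 3))*(r(3, 0) - 42) = (6*(3 + 3))*((2 - 4*0 - ½*3 + 3*0) - 42) = (6*6)*((2 + 0 - 3/2 + 0) - 42) = 36*(½ - 42) = 36*(-83/2) = -1494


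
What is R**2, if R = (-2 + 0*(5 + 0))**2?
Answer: 16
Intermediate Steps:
R = 4 (R = (-2 + 0*5)**2 = (-2 + 0)**2 = (-2)**2 = 4)
R**2 = 4**2 = 16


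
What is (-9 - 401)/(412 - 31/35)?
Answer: -14350/14389 ≈ -0.99729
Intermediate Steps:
(-9 - 401)/(412 - 31/35) = -410/(412 - 31*1/35) = -410/(412 - 31/35) = -410/14389/35 = -410*35/14389 = -14350/14389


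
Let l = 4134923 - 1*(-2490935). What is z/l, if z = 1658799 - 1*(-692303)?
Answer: 1175551/3312929 ≈ 0.35484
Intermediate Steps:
l = 6625858 (l = 4134923 + 2490935 = 6625858)
z = 2351102 (z = 1658799 + 692303 = 2351102)
z/l = 2351102/6625858 = 2351102*(1/6625858) = 1175551/3312929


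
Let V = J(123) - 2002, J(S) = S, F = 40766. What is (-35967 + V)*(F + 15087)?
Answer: -2113812638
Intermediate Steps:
V = -1879 (V = 123 - 2002 = -1879)
(-35967 + V)*(F + 15087) = (-35967 - 1879)*(40766 + 15087) = -37846*55853 = -2113812638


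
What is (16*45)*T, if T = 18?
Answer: 12960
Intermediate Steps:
(16*45)*T = (16*45)*18 = 720*18 = 12960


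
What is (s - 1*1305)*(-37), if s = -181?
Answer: 54982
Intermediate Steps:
(s - 1*1305)*(-37) = (-181 - 1*1305)*(-37) = (-181 - 1305)*(-37) = -1486*(-37) = 54982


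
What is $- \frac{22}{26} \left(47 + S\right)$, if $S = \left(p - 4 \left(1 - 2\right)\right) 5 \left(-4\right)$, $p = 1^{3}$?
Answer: $\frac{583}{13} \approx 44.846$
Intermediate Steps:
$p = 1$
$S = -100$ ($S = \left(1 - 4 \left(1 - 2\right)\right) 5 \left(-4\right) = \left(1 - -4\right) \left(-20\right) = \left(1 + 4\right) \left(-20\right) = 5 \left(-20\right) = -100$)
$- \frac{22}{26} \left(47 + S\right) = - \frac{22}{26} \left(47 - 100\right) = \left(-22\right) \frac{1}{26} \left(-53\right) = \left(- \frac{11}{13}\right) \left(-53\right) = \frac{583}{13}$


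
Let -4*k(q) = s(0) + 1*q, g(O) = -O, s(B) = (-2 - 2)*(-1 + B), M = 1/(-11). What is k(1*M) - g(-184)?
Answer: -8139/44 ≈ -184.98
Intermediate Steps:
M = -1/11 ≈ -0.090909
s(B) = 4 - 4*B (s(B) = -4*(-1 + B) = 4 - 4*B)
k(q) = -1 - q/4 (k(q) = -((4 - 4*0) + 1*q)/4 = -((4 + 0) + q)/4 = -(4 + q)/4 = -1 - q/4)
k(1*M) - g(-184) = (-1 - (-1)/(4*11)) - (-1)*(-184) = (-1 - 1/4*(-1/11)) - 1*184 = (-1 + 1/44) - 184 = -43/44 - 184 = -8139/44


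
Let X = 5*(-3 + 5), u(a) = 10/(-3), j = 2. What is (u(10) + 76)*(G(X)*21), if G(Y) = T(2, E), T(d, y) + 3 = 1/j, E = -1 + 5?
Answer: -3815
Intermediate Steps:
E = 4
u(a) = -10/3 (u(a) = 10*(-1/3) = -10/3)
X = 10 (X = 5*2 = 10)
T(d, y) = -5/2 (T(d, y) = -3 + 1/2 = -5/2)
G(Y) = -5/2
(u(10) + 76)*(G(X)*21) = (-10/3 + 76)*(-5/2*21) = (218/3)*(-105/2) = -3815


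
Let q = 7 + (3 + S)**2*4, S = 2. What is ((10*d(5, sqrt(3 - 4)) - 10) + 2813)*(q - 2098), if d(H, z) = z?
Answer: -5580773 - 19910*I ≈ -5.5808e+6 - 19910.0*I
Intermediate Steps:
q = 107 (q = 7 + (3 + 2)**2*4 = 7 + 5**2*4 = 7 + 25*4 = 7 + 100 = 107)
((10*d(5, sqrt(3 - 4)) - 10) + 2813)*(q - 2098) = ((10*sqrt(3 - 4) - 10) + 2813)*(107 - 2098) = ((10*sqrt(-1) - 10) + 2813)*(-1991) = ((10*I - 10) + 2813)*(-1991) = ((-10 + 10*I) + 2813)*(-1991) = (2803 + 10*I)*(-1991) = -5580773 - 19910*I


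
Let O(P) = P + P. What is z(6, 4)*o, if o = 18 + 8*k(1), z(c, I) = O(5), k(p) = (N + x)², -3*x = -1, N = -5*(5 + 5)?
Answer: 1777700/9 ≈ 1.9752e+5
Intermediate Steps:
N = -50 (N = -5*10 = -50)
x = ⅓ (x = -⅓*(-1) = ⅓ ≈ 0.33333)
k(p) = 22201/9 (k(p) = (-50 + ⅓)² = (-149/3)² = 22201/9)
O(P) = 2*P
z(c, I) = 10 (z(c, I) = 2*5 = 10)
o = 177770/9 (o = 18 + 8*(22201/9) = 18 + 177608/9 = 177770/9 ≈ 19752.)
z(6, 4)*o = 10*(177770/9) = 1777700/9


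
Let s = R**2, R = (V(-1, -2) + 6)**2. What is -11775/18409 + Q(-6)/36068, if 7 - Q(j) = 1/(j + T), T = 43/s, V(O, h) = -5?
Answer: -7854588189/12283552522 ≈ -0.63944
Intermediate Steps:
R = 1 (R = (-5 + 6)**2 = 1**2 = 1)
s = 1 (s = 1**2 = 1)
T = 43 (T = 43/1 = 43*1 = 43)
Q(j) = 7 - 1/(43 + j) (Q(j) = 7 - 1/(j + 43) = 7 - 1/(43 + j))
-11775/18409 + Q(-6)/36068 = -11775/18409 + ((300 + 7*(-6))/(43 - 6))/36068 = -11775*1/18409 + ((300 - 42)/37)*(1/36068) = -11775/18409 + ((1/37)*258)*(1/36068) = -11775/18409 + (258/37)*(1/36068) = -11775/18409 + 129/667258 = -7854588189/12283552522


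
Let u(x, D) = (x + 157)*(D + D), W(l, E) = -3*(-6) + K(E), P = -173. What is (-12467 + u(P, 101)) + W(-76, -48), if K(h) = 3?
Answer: -15678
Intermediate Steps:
W(l, E) = 21 (W(l, E) = -3*(-6) + 3 = 18 + 3 = 21)
u(x, D) = 2*D*(157 + x) (u(x, D) = (157 + x)*(2*D) = 2*D*(157 + x))
(-12467 + u(P, 101)) + W(-76, -48) = (-12467 + 2*101*(157 - 173)) + 21 = (-12467 + 2*101*(-16)) + 21 = (-12467 - 3232) + 21 = -15699 + 21 = -15678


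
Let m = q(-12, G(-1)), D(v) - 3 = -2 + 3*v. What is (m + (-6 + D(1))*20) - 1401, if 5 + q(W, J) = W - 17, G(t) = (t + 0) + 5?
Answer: -1475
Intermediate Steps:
G(t) = 5 + t (G(t) = t + 5 = 5 + t)
D(v) = 1 + 3*v (D(v) = 3 + (-2 + 3*v) = 1 + 3*v)
q(W, J) = -22 + W (q(W, J) = -5 + (W - 17) = -5 + (-17 + W) = -22 + W)
m = -34 (m = -22 - 12 = -34)
(m + (-6 + D(1))*20) - 1401 = (-34 + (-6 + (1 + 3*1))*20) - 1401 = (-34 + (-6 + (1 + 3))*20) - 1401 = (-34 + (-6 + 4)*20) - 1401 = (-34 - 2*20) - 1401 = (-34 - 40) - 1401 = -74 - 1401 = -1475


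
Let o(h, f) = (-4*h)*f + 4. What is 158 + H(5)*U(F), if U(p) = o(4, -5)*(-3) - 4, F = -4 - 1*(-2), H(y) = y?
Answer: -1122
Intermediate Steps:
o(h, f) = 4 - 4*f*h (o(h, f) = -4*f*h + 4 = 4 - 4*f*h)
F = -2 (F = -4 + 2 = -2)
U(p) = -256 (U(p) = (4 - 4*(-5)*4)*(-3) - 4 = (4 + 80)*(-3) - 4 = 84*(-3) - 4 = -252 - 4 = -256)
158 + H(5)*U(F) = 158 + 5*(-256) = 158 - 1280 = -1122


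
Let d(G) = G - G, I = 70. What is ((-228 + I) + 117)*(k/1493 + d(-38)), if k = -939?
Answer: 38499/1493 ≈ 25.786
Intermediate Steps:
d(G) = 0
((-228 + I) + 117)*(k/1493 + d(-38)) = ((-228 + 70) + 117)*(-939/1493 + 0) = (-158 + 117)*(-939*1/1493 + 0) = -41*(-939/1493 + 0) = -41*(-939/1493) = 38499/1493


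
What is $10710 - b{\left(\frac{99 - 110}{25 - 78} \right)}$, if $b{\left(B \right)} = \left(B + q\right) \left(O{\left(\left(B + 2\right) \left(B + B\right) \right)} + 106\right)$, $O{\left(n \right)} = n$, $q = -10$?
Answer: $\frac{1750342902}{148877} \approx 11757.0$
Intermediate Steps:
$b{\left(B \right)} = \left(-10 + B\right) \left(106 + 2 B \left(2 + B\right)\right)$ ($b{\left(B \right)} = \left(B - 10\right) \left(\left(B + 2\right) \left(B + B\right) + 106\right) = \left(-10 + B\right) \left(\left(2 + B\right) 2 B + 106\right) = \left(-10 + B\right) \left(2 B \left(2 + B\right) + 106\right) = \left(-10 + B\right) \left(106 + 2 B \left(2 + B\right)\right)$)
$10710 - b{\left(\frac{99 - 110}{25 - 78} \right)} = 10710 - \left(-1060 - 16 \left(\frac{99 - 110}{25 - 78}\right)^{2} + 2 \left(\frac{99 - 110}{25 - 78}\right)^{3} + 66 \frac{99 - 110}{25 - 78}\right) = 10710 - \left(-1060 - 16 \left(- \frac{11}{-53}\right)^{2} + 2 \left(- \frac{11}{-53}\right)^{3} + 66 \left(- \frac{11}{-53}\right)\right) = 10710 - \left(-1060 - 16 \left(\left(-11\right) \left(- \frac{1}{53}\right)\right)^{2} + 2 \left(\left(-11\right) \left(- \frac{1}{53}\right)\right)^{3} + 66 \left(\left(-11\right) \left(- \frac{1}{53}\right)\right)\right) = 10710 - \left(-1060 - 16 \left(\frac{11}{53}\right)^{2} + 2 \left(\frac{11}{53}\right)^{3} + 66 \cdot \frac{11}{53}\right) = 10710 - \left(-1060 - \frac{1936}{2809} + 2 \cdot \frac{1331}{148877} + \frac{726}{53}\right) = 10710 - \left(-1060 - \frac{1936}{2809} + \frac{2662}{148877} + \frac{726}{53}\right) = 10710 - - \frac{155870232}{148877} = 10710 + \frac{155870232}{148877} = \frac{1750342902}{148877}$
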